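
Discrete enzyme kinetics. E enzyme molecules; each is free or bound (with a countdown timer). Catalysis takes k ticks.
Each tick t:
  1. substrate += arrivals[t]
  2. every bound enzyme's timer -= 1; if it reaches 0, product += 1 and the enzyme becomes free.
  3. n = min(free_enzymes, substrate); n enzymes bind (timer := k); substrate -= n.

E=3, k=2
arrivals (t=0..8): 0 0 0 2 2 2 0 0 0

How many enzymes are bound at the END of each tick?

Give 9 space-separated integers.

t=0: arr=0 -> substrate=0 bound=0 product=0
t=1: arr=0 -> substrate=0 bound=0 product=0
t=2: arr=0 -> substrate=0 bound=0 product=0
t=3: arr=2 -> substrate=0 bound=2 product=0
t=4: arr=2 -> substrate=1 bound=3 product=0
t=5: arr=2 -> substrate=1 bound=3 product=2
t=6: arr=0 -> substrate=0 bound=3 product=3
t=7: arr=0 -> substrate=0 bound=1 product=5
t=8: arr=0 -> substrate=0 bound=0 product=6

Answer: 0 0 0 2 3 3 3 1 0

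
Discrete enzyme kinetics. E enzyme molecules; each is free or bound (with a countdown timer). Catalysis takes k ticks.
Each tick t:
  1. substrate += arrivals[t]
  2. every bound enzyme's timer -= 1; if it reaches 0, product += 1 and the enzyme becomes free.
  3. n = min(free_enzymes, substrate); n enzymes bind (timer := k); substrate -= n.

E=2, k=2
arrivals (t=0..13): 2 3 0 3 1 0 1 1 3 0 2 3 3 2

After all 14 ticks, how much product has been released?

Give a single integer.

t=0: arr=2 -> substrate=0 bound=2 product=0
t=1: arr=3 -> substrate=3 bound=2 product=0
t=2: arr=0 -> substrate=1 bound=2 product=2
t=3: arr=3 -> substrate=4 bound=2 product=2
t=4: arr=1 -> substrate=3 bound=2 product=4
t=5: arr=0 -> substrate=3 bound=2 product=4
t=6: arr=1 -> substrate=2 bound=2 product=6
t=7: arr=1 -> substrate=3 bound=2 product=6
t=8: arr=3 -> substrate=4 bound=2 product=8
t=9: arr=0 -> substrate=4 bound=2 product=8
t=10: arr=2 -> substrate=4 bound=2 product=10
t=11: arr=3 -> substrate=7 bound=2 product=10
t=12: arr=3 -> substrate=8 bound=2 product=12
t=13: arr=2 -> substrate=10 bound=2 product=12

Answer: 12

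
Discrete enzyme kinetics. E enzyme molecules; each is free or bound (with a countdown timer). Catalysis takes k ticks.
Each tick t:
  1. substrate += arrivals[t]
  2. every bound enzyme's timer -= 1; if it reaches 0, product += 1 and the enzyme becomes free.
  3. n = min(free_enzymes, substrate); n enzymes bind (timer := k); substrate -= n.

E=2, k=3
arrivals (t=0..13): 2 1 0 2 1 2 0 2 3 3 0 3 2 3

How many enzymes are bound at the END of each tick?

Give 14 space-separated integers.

Answer: 2 2 2 2 2 2 2 2 2 2 2 2 2 2

Derivation:
t=0: arr=2 -> substrate=0 bound=2 product=0
t=1: arr=1 -> substrate=1 bound=2 product=0
t=2: arr=0 -> substrate=1 bound=2 product=0
t=3: arr=2 -> substrate=1 bound=2 product=2
t=4: arr=1 -> substrate=2 bound=2 product=2
t=5: arr=2 -> substrate=4 bound=2 product=2
t=6: arr=0 -> substrate=2 bound=2 product=4
t=7: arr=2 -> substrate=4 bound=2 product=4
t=8: arr=3 -> substrate=7 bound=2 product=4
t=9: arr=3 -> substrate=8 bound=2 product=6
t=10: arr=0 -> substrate=8 bound=2 product=6
t=11: arr=3 -> substrate=11 bound=2 product=6
t=12: arr=2 -> substrate=11 bound=2 product=8
t=13: arr=3 -> substrate=14 bound=2 product=8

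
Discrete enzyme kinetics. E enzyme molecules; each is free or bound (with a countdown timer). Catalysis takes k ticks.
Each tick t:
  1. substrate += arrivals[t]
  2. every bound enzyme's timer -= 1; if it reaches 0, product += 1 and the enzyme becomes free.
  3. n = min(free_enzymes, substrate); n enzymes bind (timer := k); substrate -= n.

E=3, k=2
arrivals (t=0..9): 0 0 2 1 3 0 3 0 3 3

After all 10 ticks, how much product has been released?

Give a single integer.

t=0: arr=0 -> substrate=0 bound=0 product=0
t=1: arr=0 -> substrate=0 bound=0 product=0
t=2: arr=2 -> substrate=0 bound=2 product=0
t=3: arr=1 -> substrate=0 bound=3 product=0
t=4: arr=3 -> substrate=1 bound=3 product=2
t=5: arr=0 -> substrate=0 bound=3 product=3
t=6: arr=3 -> substrate=1 bound=3 product=5
t=7: arr=0 -> substrate=0 bound=3 product=6
t=8: arr=3 -> substrate=1 bound=3 product=8
t=9: arr=3 -> substrate=3 bound=3 product=9

Answer: 9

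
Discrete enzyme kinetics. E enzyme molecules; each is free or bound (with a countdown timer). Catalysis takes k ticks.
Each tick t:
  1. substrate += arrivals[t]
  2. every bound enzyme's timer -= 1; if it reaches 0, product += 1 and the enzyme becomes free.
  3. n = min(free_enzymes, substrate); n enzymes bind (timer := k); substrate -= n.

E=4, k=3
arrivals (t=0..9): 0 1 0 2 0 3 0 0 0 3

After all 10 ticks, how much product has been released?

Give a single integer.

t=0: arr=0 -> substrate=0 bound=0 product=0
t=1: arr=1 -> substrate=0 bound=1 product=0
t=2: arr=0 -> substrate=0 bound=1 product=0
t=3: arr=2 -> substrate=0 bound=3 product=0
t=4: arr=0 -> substrate=0 bound=2 product=1
t=5: arr=3 -> substrate=1 bound=4 product=1
t=6: arr=0 -> substrate=0 bound=3 product=3
t=7: arr=0 -> substrate=0 bound=3 product=3
t=8: arr=0 -> substrate=0 bound=1 product=5
t=9: arr=3 -> substrate=0 bound=3 product=6

Answer: 6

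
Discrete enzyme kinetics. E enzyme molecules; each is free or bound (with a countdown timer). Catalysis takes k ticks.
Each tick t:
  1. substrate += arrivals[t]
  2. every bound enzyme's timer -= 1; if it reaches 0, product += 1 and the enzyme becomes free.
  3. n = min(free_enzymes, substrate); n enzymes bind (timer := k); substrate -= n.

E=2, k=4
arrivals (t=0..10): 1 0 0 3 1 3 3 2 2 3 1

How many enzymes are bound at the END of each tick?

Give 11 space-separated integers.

t=0: arr=1 -> substrate=0 bound=1 product=0
t=1: arr=0 -> substrate=0 bound=1 product=0
t=2: arr=0 -> substrate=0 bound=1 product=0
t=3: arr=3 -> substrate=2 bound=2 product=0
t=4: arr=1 -> substrate=2 bound=2 product=1
t=5: arr=3 -> substrate=5 bound=2 product=1
t=6: arr=3 -> substrate=8 bound=2 product=1
t=7: arr=2 -> substrate=9 bound=2 product=2
t=8: arr=2 -> substrate=10 bound=2 product=3
t=9: arr=3 -> substrate=13 bound=2 product=3
t=10: arr=1 -> substrate=14 bound=2 product=3

Answer: 1 1 1 2 2 2 2 2 2 2 2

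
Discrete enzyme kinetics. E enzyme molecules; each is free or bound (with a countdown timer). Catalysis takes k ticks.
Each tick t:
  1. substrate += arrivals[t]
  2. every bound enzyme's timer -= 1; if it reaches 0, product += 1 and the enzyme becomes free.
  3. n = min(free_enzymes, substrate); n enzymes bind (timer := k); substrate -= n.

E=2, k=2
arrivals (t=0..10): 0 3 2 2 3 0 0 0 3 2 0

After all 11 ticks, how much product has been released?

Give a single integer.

Answer: 8

Derivation:
t=0: arr=0 -> substrate=0 bound=0 product=0
t=1: arr=3 -> substrate=1 bound=2 product=0
t=2: arr=2 -> substrate=3 bound=2 product=0
t=3: arr=2 -> substrate=3 bound=2 product=2
t=4: arr=3 -> substrate=6 bound=2 product=2
t=5: arr=0 -> substrate=4 bound=2 product=4
t=6: arr=0 -> substrate=4 bound=2 product=4
t=7: arr=0 -> substrate=2 bound=2 product=6
t=8: arr=3 -> substrate=5 bound=2 product=6
t=9: arr=2 -> substrate=5 bound=2 product=8
t=10: arr=0 -> substrate=5 bound=2 product=8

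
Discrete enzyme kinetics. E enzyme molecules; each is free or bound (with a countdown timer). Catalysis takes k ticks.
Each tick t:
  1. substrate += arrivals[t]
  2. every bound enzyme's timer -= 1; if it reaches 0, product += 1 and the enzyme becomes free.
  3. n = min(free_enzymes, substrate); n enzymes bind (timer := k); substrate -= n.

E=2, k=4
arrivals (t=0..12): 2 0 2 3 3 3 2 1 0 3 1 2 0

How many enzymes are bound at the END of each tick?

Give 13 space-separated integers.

Answer: 2 2 2 2 2 2 2 2 2 2 2 2 2

Derivation:
t=0: arr=2 -> substrate=0 bound=2 product=0
t=1: arr=0 -> substrate=0 bound=2 product=0
t=2: arr=2 -> substrate=2 bound=2 product=0
t=3: arr=3 -> substrate=5 bound=2 product=0
t=4: arr=3 -> substrate=6 bound=2 product=2
t=5: arr=3 -> substrate=9 bound=2 product=2
t=6: arr=2 -> substrate=11 bound=2 product=2
t=7: arr=1 -> substrate=12 bound=2 product=2
t=8: arr=0 -> substrate=10 bound=2 product=4
t=9: arr=3 -> substrate=13 bound=2 product=4
t=10: arr=1 -> substrate=14 bound=2 product=4
t=11: arr=2 -> substrate=16 bound=2 product=4
t=12: arr=0 -> substrate=14 bound=2 product=6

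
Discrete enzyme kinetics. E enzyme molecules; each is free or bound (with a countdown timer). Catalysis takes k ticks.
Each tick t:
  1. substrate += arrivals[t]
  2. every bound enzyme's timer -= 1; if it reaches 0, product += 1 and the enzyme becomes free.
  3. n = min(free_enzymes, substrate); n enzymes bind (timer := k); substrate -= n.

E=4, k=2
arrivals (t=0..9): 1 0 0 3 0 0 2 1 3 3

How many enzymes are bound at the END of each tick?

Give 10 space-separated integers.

t=0: arr=1 -> substrate=0 bound=1 product=0
t=1: arr=0 -> substrate=0 bound=1 product=0
t=2: arr=0 -> substrate=0 bound=0 product=1
t=3: arr=3 -> substrate=0 bound=3 product=1
t=4: arr=0 -> substrate=0 bound=3 product=1
t=5: arr=0 -> substrate=0 bound=0 product=4
t=6: arr=2 -> substrate=0 bound=2 product=4
t=7: arr=1 -> substrate=0 bound=3 product=4
t=8: arr=3 -> substrate=0 bound=4 product=6
t=9: arr=3 -> substrate=2 bound=4 product=7

Answer: 1 1 0 3 3 0 2 3 4 4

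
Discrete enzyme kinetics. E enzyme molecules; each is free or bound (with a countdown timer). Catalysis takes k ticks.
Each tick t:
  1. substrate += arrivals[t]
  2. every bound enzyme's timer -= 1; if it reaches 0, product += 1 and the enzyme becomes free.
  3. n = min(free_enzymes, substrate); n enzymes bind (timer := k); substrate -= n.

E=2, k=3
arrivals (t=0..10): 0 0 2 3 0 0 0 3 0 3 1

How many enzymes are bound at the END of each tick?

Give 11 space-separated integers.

Answer: 0 0 2 2 2 2 2 2 2 2 2

Derivation:
t=0: arr=0 -> substrate=0 bound=0 product=0
t=1: arr=0 -> substrate=0 bound=0 product=0
t=2: arr=2 -> substrate=0 bound=2 product=0
t=3: arr=3 -> substrate=3 bound=2 product=0
t=4: arr=0 -> substrate=3 bound=2 product=0
t=5: arr=0 -> substrate=1 bound=2 product=2
t=6: arr=0 -> substrate=1 bound=2 product=2
t=7: arr=3 -> substrate=4 bound=2 product=2
t=8: arr=0 -> substrate=2 bound=2 product=4
t=9: arr=3 -> substrate=5 bound=2 product=4
t=10: arr=1 -> substrate=6 bound=2 product=4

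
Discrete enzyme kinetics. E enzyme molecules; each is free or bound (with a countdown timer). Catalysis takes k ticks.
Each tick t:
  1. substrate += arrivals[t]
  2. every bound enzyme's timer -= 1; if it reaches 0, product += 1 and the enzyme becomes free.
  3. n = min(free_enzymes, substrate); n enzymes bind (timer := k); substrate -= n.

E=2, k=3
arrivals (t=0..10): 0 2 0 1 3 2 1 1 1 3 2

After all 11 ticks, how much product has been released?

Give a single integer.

t=0: arr=0 -> substrate=0 bound=0 product=0
t=1: arr=2 -> substrate=0 bound=2 product=0
t=2: arr=0 -> substrate=0 bound=2 product=0
t=3: arr=1 -> substrate=1 bound=2 product=0
t=4: arr=3 -> substrate=2 bound=2 product=2
t=5: arr=2 -> substrate=4 bound=2 product=2
t=6: arr=1 -> substrate=5 bound=2 product=2
t=7: arr=1 -> substrate=4 bound=2 product=4
t=8: arr=1 -> substrate=5 bound=2 product=4
t=9: arr=3 -> substrate=8 bound=2 product=4
t=10: arr=2 -> substrate=8 bound=2 product=6

Answer: 6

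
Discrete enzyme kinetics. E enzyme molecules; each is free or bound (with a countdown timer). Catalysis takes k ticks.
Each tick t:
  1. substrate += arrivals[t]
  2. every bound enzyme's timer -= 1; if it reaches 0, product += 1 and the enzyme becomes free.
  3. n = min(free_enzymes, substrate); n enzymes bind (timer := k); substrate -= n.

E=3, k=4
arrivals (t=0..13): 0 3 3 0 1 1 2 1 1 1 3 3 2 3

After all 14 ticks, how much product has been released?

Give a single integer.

t=0: arr=0 -> substrate=0 bound=0 product=0
t=1: arr=3 -> substrate=0 bound=3 product=0
t=2: arr=3 -> substrate=3 bound=3 product=0
t=3: arr=0 -> substrate=3 bound=3 product=0
t=4: arr=1 -> substrate=4 bound=3 product=0
t=5: arr=1 -> substrate=2 bound=3 product=3
t=6: arr=2 -> substrate=4 bound=3 product=3
t=7: arr=1 -> substrate=5 bound=3 product=3
t=8: arr=1 -> substrate=6 bound=3 product=3
t=9: arr=1 -> substrate=4 bound=3 product=6
t=10: arr=3 -> substrate=7 bound=3 product=6
t=11: arr=3 -> substrate=10 bound=3 product=6
t=12: arr=2 -> substrate=12 bound=3 product=6
t=13: arr=3 -> substrate=12 bound=3 product=9

Answer: 9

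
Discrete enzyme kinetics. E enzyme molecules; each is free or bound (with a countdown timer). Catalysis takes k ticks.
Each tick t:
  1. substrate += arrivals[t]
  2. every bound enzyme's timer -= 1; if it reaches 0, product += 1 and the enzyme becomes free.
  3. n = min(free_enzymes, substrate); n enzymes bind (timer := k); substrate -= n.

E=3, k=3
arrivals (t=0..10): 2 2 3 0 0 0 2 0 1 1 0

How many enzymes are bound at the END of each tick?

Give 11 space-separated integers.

t=0: arr=2 -> substrate=0 bound=2 product=0
t=1: arr=2 -> substrate=1 bound=3 product=0
t=2: arr=3 -> substrate=4 bound=3 product=0
t=3: arr=0 -> substrate=2 bound=3 product=2
t=4: arr=0 -> substrate=1 bound=3 product=3
t=5: arr=0 -> substrate=1 bound=3 product=3
t=6: arr=2 -> substrate=1 bound=3 product=5
t=7: arr=0 -> substrate=0 bound=3 product=6
t=8: arr=1 -> substrate=1 bound=3 product=6
t=9: arr=1 -> substrate=0 bound=3 product=8
t=10: arr=0 -> substrate=0 bound=2 product=9

Answer: 2 3 3 3 3 3 3 3 3 3 2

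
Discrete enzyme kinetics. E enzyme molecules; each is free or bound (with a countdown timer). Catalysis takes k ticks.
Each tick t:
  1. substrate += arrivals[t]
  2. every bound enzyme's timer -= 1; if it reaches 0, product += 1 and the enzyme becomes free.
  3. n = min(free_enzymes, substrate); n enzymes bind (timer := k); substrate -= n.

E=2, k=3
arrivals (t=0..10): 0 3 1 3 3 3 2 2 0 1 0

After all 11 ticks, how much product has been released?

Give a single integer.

Answer: 6

Derivation:
t=0: arr=0 -> substrate=0 bound=0 product=0
t=1: arr=3 -> substrate=1 bound=2 product=0
t=2: arr=1 -> substrate=2 bound=2 product=0
t=3: arr=3 -> substrate=5 bound=2 product=0
t=4: arr=3 -> substrate=6 bound=2 product=2
t=5: arr=3 -> substrate=9 bound=2 product=2
t=6: arr=2 -> substrate=11 bound=2 product=2
t=7: arr=2 -> substrate=11 bound=2 product=4
t=8: arr=0 -> substrate=11 bound=2 product=4
t=9: arr=1 -> substrate=12 bound=2 product=4
t=10: arr=0 -> substrate=10 bound=2 product=6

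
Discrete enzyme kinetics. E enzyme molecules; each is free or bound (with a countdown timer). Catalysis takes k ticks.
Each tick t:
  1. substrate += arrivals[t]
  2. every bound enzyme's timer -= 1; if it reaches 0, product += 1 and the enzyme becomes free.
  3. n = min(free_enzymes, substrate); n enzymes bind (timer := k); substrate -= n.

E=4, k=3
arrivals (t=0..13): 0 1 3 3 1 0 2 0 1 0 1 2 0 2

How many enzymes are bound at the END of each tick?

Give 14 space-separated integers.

t=0: arr=0 -> substrate=0 bound=0 product=0
t=1: arr=1 -> substrate=0 bound=1 product=0
t=2: arr=3 -> substrate=0 bound=4 product=0
t=3: arr=3 -> substrate=3 bound=4 product=0
t=4: arr=1 -> substrate=3 bound=4 product=1
t=5: arr=0 -> substrate=0 bound=4 product=4
t=6: arr=2 -> substrate=2 bound=4 product=4
t=7: arr=0 -> substrate=1 bound=4 product=5
t=8: arr=1 -> substrate=0 bound=3 product=8
t=9: arr=0 -> substrate=0 bound=3 product=8
t=10: arr=1 -> substrate=0 bound=3 product=9
t=11: arr=2 -> substrate=0 bound=3 product=11
t=12: arr=0 -> substrate=0 bound=3 product=11
t=13: arr=2 -> substrate=0 bound=4 product=12

Answer: 0 1 4 4 4 4 4 4 3 3 3 3 3 4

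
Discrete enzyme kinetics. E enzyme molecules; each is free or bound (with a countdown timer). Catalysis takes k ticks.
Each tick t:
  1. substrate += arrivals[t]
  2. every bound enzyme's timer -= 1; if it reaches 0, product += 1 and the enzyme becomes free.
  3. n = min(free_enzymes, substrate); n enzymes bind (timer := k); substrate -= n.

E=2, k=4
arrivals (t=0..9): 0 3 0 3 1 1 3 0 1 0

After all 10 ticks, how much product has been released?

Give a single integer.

t=0: arr=0 -> substrate=0 bound=0 product=0
t=1: arr=3 -> substrate=1 bound=2 product=0
t=2: arr=0 -> substrate=1 bound=2 product=0
t=3: arr=3 -> substrate=4 bound=2 product=0
t=4: arr=1 -> substrate=5 bound=2 product=0
t=5: arr=1 -> substrate=4 bound=2 product=2
t=6: arr=3 -> substrate=7 bound=2 product=2
t=7: arr=0 -> substrate=7 bound=2 product=2
t=8: arr=1 -> substrate=8 bound=2 product=2
t=9: arr=0 -> substrate=6 bound=2 product=4

Answer: 4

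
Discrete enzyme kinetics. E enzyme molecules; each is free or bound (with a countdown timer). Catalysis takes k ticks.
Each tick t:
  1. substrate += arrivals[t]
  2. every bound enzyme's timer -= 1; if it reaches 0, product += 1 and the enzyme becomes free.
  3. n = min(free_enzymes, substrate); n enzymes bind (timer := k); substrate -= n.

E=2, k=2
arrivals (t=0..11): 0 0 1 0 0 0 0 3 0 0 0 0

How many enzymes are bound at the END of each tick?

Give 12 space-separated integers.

Answer: 0 0 1 1 0 0 0 2 2 1 1 0

Derivation:
t=0: arr=0 -> substrate=0 bound=0 product=0
t=1: arr=0 -> substrate=0 bound=0 product=0
t=2: arr=1 -> substrate=0 bound=1 product=0
t=3: arr=0 -> substrate=0 bound=1 product=0
t=4: arr=0 -> substrate=0 bound=0 product=1
t=5: arr=0 -> substrate=0 bound=0 product=1
t=6: arr=0 -> substrate=0 bound=0 product=1
t=7: arr=3 -> substrate=1 bound=2 product=1
t=8: arr=0 -> substrate=1 bound=2 product=1
t=9: arr=0 -> substrate=0 bound=1 product=3
t=10: arr=0 -> substrate=0 bound=1 product=3
t=11: arr=0 -> substrate=0 bound=0 product=4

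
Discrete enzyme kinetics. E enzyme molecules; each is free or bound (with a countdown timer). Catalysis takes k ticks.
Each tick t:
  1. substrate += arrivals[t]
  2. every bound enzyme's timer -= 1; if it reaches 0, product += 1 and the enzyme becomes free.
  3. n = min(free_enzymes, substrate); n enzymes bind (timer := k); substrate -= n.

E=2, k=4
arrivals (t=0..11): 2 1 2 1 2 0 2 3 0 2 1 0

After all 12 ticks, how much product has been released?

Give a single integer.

t=0: arr=2 -> substrate=0 bound=2 product=0
t=1: arr=1 -> substrate=1 bound=2 product=0
t=2: arr=2 -> substrate=3 bound=2 product=0
t=3: arr=1 -> substrate=4 bound=2 product=0
t=4: arr=2 -> substrate=4 bound=2 product=2
t=5: arr=0 -> substrate=4 bound=2 product=2
t=6: arr=2 -> substrate=6 bound=2 product=2
t=7: arr=3 -> substrate=9 bound=2 product=2
t=8: arr=0 -> substrate=7 bound=2 product=4
t=9: arr=2 -> substrate=9 bound=2 product=4
t=10: arr=1 -> substrate=10 bound=2 product=4
t=11: arr=0 -> substrate=10 bound=2 product=4

Answer: 4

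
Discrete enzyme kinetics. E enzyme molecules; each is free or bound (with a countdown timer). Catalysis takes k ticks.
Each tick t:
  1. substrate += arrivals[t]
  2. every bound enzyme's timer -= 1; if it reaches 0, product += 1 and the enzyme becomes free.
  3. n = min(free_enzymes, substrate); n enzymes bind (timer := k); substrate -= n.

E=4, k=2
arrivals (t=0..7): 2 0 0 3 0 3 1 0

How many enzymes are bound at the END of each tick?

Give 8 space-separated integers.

Answer: 2 2 0 3 3 3 4 1

Derivation:
t=0: arr=2 -> substrate=0 bound=2 product=0
t=1: arr=0 -> substrate=0 bound=2 product=0
t=2: arr=0 -> substrate=0 bound=0 product=2
t=3: arr=3 -> substrate=0 bound=3 product=2
t=4: arr=0 -> substrate=0 bound=3 product=2
t=5: arr=3 -> substrate=0 bound=3 product=5
t=6: arr=1 -> substrate=0 bound=4 product=5
t=7: arr=0 -> substrate=0 bound=1 product=8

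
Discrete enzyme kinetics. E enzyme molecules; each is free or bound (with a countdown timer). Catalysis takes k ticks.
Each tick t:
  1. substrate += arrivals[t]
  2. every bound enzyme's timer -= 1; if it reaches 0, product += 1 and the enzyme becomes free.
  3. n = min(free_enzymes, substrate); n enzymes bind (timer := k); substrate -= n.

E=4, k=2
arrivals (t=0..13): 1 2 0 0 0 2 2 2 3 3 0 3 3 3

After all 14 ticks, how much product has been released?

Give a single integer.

Answer: 17

Derivation:
t=0: arr=1 -> substrate=0 bound=1 product=0
t=1: arr=2 -> substrate=0 bound=3 product=0
t=2: arr=0 -> substrate=0 bound=2 product=1
t=3: arr=0 -> substrate=0 bound=0 product=3
t=4: arr=0 -> substrate=0 bound=0 product=3
t=5: arr=2 -> substrate=0 bound=2 product=3
t=6: arr=2 -> substrate=0 bound=4 product=3
t=7: arr=2 -> substrate=0 bound=4 product=5
t=8: arr=3 -> substrate=1 bound=4 product=7
t=9: arr=3 -> substrate=2 bound=4 product=9
t=10: arr=0 -> substrate=0 bound=4 product=11
t=11: arr=3 -> substrate=1 bound=4 product=13
t=12: arr=3 -> substrate=2 bound=4 product=15
t=13: arr=3 -> substrate=3 bound=4 product=17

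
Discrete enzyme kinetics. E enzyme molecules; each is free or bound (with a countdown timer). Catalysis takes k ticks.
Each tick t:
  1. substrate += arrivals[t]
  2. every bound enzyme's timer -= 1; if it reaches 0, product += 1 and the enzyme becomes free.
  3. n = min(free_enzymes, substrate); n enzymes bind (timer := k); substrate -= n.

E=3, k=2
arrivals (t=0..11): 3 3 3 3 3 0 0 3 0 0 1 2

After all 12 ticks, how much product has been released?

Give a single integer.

t=0: arr=3 -> substrate=0 bound=3 product=0
t=1: arr=3 -> substrate=3 bound=3 product=0
t=2: arr=3 -> substrate=3 bound=3 product=3
t=3: arr=3 -> substrate=6 bound=3 product=3
t=4: arr=3 -> substrate=6 bound=3 product=6
t=5: arr=0 -> substrate=6 bound=3 product=6
t=6: arr=0 -> substrate=3 bound=3 product=9
t=7: arr=3 -> substrate=6 bound=3 product=9
t=8: arr=0 -> substrate=3 bound=3 product=12
t=9: arr=0 -> substrate=3 bound=3 product=12
t=10: arr=1 -> substrate=1 bound=3 product=15
t=11: arr=2 -> substrate=3 bound=3 product=15

Answer: 15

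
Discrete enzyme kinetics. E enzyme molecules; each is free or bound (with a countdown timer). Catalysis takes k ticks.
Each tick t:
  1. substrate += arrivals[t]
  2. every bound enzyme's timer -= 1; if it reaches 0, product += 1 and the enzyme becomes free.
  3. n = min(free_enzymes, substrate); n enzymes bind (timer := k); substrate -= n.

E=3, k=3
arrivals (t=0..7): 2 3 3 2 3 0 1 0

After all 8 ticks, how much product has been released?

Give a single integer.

t=0: arr=2 -> substrate=0 bound=2 product=0
t=1: arr=3 -> substrate=2 bound=3 product=0
t=2: arr=3 -> substrate=5 bound=3 product=0
t=3: arr=2 -> substrate=5 bound=3 product=2
t=4: arr=3 -> substrate=7 bound=3 product=3
t=5: arr=0 -> substrate=7 bound=3 product=3
t=6: arr=1 -> substrate=6 bound=3 product=5
t=7: arr=0 -> substrate=5 bound=3 product=6

Answer: 6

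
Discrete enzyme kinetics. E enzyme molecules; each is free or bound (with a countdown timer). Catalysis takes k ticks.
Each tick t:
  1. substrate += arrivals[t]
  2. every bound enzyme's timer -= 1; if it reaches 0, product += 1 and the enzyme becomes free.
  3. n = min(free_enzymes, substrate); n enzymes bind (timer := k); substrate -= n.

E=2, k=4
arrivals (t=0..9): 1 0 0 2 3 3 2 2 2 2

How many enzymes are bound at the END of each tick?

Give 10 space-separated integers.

t=0: arr=1 -> substrate=0 bound=1 product=0
t=1: arr=0 -> substrate=0 bound=1 product=0
t=2: arr=0 -> substrate=0 bound=1 product=0
t=3: arr=2 -> substrate=1 bound=2 product=0
t=4: arr=3 -> substrate=3 bound=2 product=1
t=5: arr=3 -> substrate=6 bound=2 product=1
t=6: arr=2 -> substrate=8 bound=2 product=1
t=7: arr=2 -> substrate=9 bound=2 product=2
t=8: arr=2 -> substrate=10 bound=2 product=3
t=9: arr=2 -> substrate=12 bound=2 product=3

Answer: 1 1 1 2 2 2 2 2 2 2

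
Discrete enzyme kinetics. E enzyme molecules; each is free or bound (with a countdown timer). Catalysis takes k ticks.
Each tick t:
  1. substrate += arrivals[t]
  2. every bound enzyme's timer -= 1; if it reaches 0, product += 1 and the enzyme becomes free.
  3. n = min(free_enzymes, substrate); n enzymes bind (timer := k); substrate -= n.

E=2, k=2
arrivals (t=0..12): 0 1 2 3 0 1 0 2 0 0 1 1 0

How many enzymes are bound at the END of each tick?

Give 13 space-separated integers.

Answer: 0 1 2 2 2 2 2 2 2 2 2 2 1

Derivation:
t=0: arr=0 -> substrate=0 bound=0 product=0
t=1: arr=1 -> substrate=0 bound=1 product=0
t=2: arr=2 -> substrate=1 bound=2 product=0
t=3: arr=3 -> substrate=3 bound=2 product=1
t=4: arr=0 -> substrate=2 bound=2 product=2
t=5: arr=1 -> substrate=2 bound=2 product=3
t=6: arr=0 -> substrate=1 bound=2 product=4
t=7: arr=2 -> substrate=2 bound=2 product=5
t=8: arr=0 -> substrate=1 bound=2 product=6
t=9: arr=0 -> substrate=0 bound=2 product=7
t=10: arr=1 -> substrate=0 bound=2 product=8
t=11: arr=1 -> substrate=0 bound=2 product=9
t=12: arr=0 -> substrate=0 bound=1 product=10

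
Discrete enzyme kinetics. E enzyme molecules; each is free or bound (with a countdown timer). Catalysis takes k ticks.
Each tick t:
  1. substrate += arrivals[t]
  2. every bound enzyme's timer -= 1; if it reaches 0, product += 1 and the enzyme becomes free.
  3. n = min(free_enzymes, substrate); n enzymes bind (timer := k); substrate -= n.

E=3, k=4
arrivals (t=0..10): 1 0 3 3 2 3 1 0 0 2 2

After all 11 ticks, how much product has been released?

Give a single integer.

Answer: 6

Derivation:
t=0: arr=1 -> substrate=0 bound=1 product=0
t=1: arr=0 -> substrate=0 bound=1 product=0
t=2: arr=3 -> substrate=1 bound=3 product=0
t=3: arr=3 -> substrate=4 bound=3 product=0
t=4: arr=2 -> substrate=5 bound=3 product=1
t=5: arr=3 -> substrate=8 bound=3 product=1
t=6: arr=1 -> substrate=7 bound=3 product=3
t=7: arr=0 -> substrate=7 bound=3 product=3
t=8: arr=0 -> substrate=6 bound=3 product=4
t=9: arr=2 -> substrate=8 bound=3 product=4
t=10: arr=2 -> substrate=8 bound=3 product=6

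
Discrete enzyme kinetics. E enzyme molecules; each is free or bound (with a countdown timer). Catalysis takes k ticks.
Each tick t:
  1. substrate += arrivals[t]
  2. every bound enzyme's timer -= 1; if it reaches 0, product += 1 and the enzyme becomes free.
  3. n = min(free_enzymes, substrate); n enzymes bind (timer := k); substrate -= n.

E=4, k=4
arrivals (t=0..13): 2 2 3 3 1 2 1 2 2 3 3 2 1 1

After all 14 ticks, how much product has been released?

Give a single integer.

Answer: 12

Derivation:
t=0: arr=2 -> substrate=0 bound=2 product=0
t=1: arr=2 -> substrate=0 bound=4 product=0
t=2: arr=3 -> substrate=3 bound=4 product=0
t=3: arr=3 -> substrate=6 bound=4 product=0
t=4: arr=1 -> substrate=5 bound=4 product=2
t=5: arr=2 -> substrate=5 bound=4 product=4
t=6: arr=1 -> substrate=6 bound=4 product=4
t=7: arr=2 -> substrate=8 bound=4 product=4
t=8: arr=2 -> substrate=8 bound=4 product=6
t=9: arr=3 -> substrate=9 bound=4 product=8
t=10: arr=3 -> substrate=12 bound=4 product=8
t=11: arr=2 -> substrate=14 bound=4 product=8
t=12: arr=1 -> substrate=13 bound=4 product=10
t=13: arr=1 -> substrate=12 bound=4 product=12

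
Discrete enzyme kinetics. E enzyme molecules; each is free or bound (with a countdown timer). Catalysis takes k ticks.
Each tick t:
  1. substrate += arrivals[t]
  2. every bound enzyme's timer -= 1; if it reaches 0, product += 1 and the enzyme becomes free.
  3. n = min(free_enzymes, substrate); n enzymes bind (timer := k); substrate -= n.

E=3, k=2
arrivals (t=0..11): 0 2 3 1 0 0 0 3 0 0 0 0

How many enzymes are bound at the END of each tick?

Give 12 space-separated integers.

t=0: arr=0 -> substrate=0 bound=0 product=0
t=1: arr=2 -> substrate=0 bound=2 product=0
t=2: arr=3 -> substrate=2 bound=3 product=0
t=3: arr=1 -> substrate=1 bound=3 product=2
t=4: arr=0 -> substrate=0 bound=3 product=3
t=5: arr=0 -> substrate=0 bound=1 product=5
t=6: arr=0 -> substrate=0 bound=0 product=6
t=7: arr=3 -> substrate=0 bound=3 product=6
t=8: arr=0 -> substrate=0 bound=3 product=6
t=9: arr=0 -> substrate=0 bound=0 product=9
t=10: arr=0 -> substrate=0 bound=0 product=9
t=11: arr=0 -> substrate=0 bound=0 product=9

Answer: 0 2 3 3 3 1 0 3 3 0 0 0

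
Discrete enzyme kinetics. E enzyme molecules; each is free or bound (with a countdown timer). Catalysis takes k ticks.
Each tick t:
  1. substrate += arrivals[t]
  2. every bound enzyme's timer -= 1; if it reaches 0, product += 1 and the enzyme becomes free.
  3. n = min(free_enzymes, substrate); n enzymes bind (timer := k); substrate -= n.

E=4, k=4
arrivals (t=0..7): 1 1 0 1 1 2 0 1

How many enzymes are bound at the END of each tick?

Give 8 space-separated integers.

Answer: 1 2 2 3 3 4 4 4

Derivation:
t=0: arr=1 -> substrate=0 bound=1 product=0
t=1: arr=1 -> substrate=0 bound=2 product=0
t=2: arr=0 -> substrate=0 bound=2 product=0
t=3: arr=1 -> substrate=0 bound=3 product=0
t=4: arr=1 -> substrate=0 bound=3 product=1
t=5: arr=2 -> substrate=0 bound=4 product=2
t=6: arr=0 -> substrate=0 bound=4 product=2
t=7: arr=1 -> substrate=0 bound=4 product=3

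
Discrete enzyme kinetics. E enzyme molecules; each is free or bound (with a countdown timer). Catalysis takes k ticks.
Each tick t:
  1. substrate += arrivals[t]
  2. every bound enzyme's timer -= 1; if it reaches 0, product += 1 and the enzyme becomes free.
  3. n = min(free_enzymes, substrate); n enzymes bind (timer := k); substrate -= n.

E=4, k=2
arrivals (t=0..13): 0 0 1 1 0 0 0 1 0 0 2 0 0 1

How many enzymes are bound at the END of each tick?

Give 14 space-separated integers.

Answer: 0 0 1 2 1 0 0 1 1 0 2 2 0 1

Derivation:
t=0: arr=0 -> substrate=0 bound=0 product=0
t=1: arr=0 -> substrate=0 bound=0 product=0
t=2: arr=1 -> substrate=0 bound=1 product=0
t=3: arr=1 -> substrate=0 bound=2 product=0
t=4: arr=0 -> substrate=0 bound=1 product=1
t=5: arr=0 -> substrate=0 bound=0 product=2
t=6: arr=0 -> substrate=0 bound=0 product=2
t=7: arr=1 -> substrate=0 bound=1 product=2
t=8: arr=0 -> substrate=0 bound=1 product=2
t=9: arr=0 -> substrate=0 bound=0 product=3
t=10: arr=2 -> substrate=0 bound=2 product=3
t=11: arr=0 -> substrate=0 bound=2 product=3
t=12: arr=0 -> substrate=0 bound=0 product=5
t=13: arr=1 -> substrate=0 bound=1 product=5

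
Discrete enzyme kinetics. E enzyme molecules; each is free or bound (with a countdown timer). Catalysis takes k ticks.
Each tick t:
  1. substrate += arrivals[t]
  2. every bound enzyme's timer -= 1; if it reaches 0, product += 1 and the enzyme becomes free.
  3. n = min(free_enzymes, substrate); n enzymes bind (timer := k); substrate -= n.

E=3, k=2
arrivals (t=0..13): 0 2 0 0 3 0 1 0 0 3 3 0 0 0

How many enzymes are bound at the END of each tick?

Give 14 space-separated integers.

t=0: arr=0 -> substrate=0 bound=0 product=0
t=1: arr=2 -> substrate=0 bound=2 product=0
t=2: arr=0 -> substrate=0 bound=2 product=0
t=3: arr=0 -> substrate=0 bound=0 product=2
t=4: arr=3 -> substrate=0 bound=3 product=2
t=5: arr=0 -> substrate=0 bound=3 product=2
t=6: arr=1 -> substrate=0 bound=1 product=5
t=7: arr=0 -> substrate=0 bound=1 product=5
t=8: arr=0 -> substrate=0 bound=0 product=6
t=9: arr=3 -> substrate=0 bound=3 product=6
t=10: arr=3 -> substrate=3 bound=3 product=6
t=11: arr=0 -> substrate=0 bound=3 product=9
t=12: arr=0 -> substrate=0 bound=3 product=9
t=13: arr=0 -> substrate=0 bound=0 product=12

Answer: 0 2 2 0 3 3 1 1 0 3 3 3 3 0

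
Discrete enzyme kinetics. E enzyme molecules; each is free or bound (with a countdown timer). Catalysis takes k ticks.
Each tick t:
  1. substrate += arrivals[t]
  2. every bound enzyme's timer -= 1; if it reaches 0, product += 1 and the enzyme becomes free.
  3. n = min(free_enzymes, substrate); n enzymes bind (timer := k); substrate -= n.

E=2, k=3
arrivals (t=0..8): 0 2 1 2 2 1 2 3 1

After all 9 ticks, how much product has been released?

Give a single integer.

t=0: arr=0 -> substrate=0 bound=0 product=0
t=1: arr=2 -> substrate=0 bound=2 product=0
t=2: arr=1 -> substrate=1 bound=2 product=0
t=3: arr=2 -> substrate=3 bound=2 product=0
t=4: arr=2 -> substrate=3 bound=2 product=2
t=5: arr=1 -> substrate=4 bound=2 product=2
t=6: arr=2 -> substrate=6 bound=2 product=2
t=7: arr=3 -> substrate=7 bound=2 product=4
t=8: arr=1 -> substrate=8 bound=2 product=4

Answer: 4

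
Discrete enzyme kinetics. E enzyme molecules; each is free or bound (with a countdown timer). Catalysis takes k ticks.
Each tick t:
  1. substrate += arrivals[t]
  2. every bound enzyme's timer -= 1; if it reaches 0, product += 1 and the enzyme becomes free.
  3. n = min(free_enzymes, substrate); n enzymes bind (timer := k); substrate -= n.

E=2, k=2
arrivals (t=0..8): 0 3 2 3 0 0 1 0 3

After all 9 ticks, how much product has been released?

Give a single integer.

t=0: arr=0 -> substrate=0 bound=0 product=0
t=1: arr=3 -> substrate=1 bound=2 product=0
t=2: arr=2 -> substrate=3 bound=2 product=0
t=3: arr=3 -> substrate=4 bound=2 product=2
t=4: arr=0 -> substrate=4 bound=2 product=2
t=5: arr=0 -> substrate=2 bound=2 product=4
t=6: arr=1 -> substrate=3 bound=2 product=4
t=7: arr=0 -> substrate=1 bound=2 product=6
t=8: arr=3 -> substrate=4 bound=2 product=6

Answer: 6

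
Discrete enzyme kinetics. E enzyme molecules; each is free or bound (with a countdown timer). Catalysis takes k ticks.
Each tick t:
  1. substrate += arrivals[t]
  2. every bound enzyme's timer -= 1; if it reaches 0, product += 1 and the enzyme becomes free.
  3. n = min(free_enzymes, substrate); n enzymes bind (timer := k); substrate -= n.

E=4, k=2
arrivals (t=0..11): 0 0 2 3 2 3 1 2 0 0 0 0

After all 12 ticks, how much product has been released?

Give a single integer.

Answer: 13

Derivation:
t=0: arr=0 -> substrate=0 bound=0 product=0
t=1: arr=0 -> substrate=0 bound=0 product=0
t=2: arr=2 -> substrate=0 bound=2 product=0
t=3: arr=3 -> substrate=1 bound=4 product=0
t=4: arr=2 -> substrate=1 bound=4 product=2
t=5: arr=3 -> substrate=2 bound=4 product=4
t=6: arr=1 -> substrate=1 bound=4 product=6
t=7: arr=2 -> substrate=1 bound=4 product=8
t=8: arr=0 -> substrate=0 bound=3 product=10
t=9: arr=0 -> substrate=0 bound=1 product=12
t=10: arr=0 -> substrate=0 bound=0 product=13
t=11: arr=0 -> substrate=0 bound=0 product=13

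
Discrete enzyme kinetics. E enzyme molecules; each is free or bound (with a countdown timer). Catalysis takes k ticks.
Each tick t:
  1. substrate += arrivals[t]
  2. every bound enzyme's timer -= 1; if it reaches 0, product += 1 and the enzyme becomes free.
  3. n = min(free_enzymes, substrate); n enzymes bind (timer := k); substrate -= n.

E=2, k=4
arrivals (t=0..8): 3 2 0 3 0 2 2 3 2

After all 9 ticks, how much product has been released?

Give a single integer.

t=0: arr=3 -> substrate=1 bound=2 product=0
t=1: arr=2 -> substrate=3 bound=2 product=0
t=2: arr=0 -> substrate=3 bound=2 product=0
t=3: arr=3 -> substrate=6 bound=2 product=0
t=4: arr=0 -> substrate=4 bound=2 product=2
t=5: arr=2 -> substrate=6 bound=2 product=2
t=6: arr=2 -> substrate=8 bound=2 product=2
t=7: arr=3 -> substrate=11 bound=2 product=2
t=8: arr=2 -> substrate=11 bound=2 product=4

Answer: 4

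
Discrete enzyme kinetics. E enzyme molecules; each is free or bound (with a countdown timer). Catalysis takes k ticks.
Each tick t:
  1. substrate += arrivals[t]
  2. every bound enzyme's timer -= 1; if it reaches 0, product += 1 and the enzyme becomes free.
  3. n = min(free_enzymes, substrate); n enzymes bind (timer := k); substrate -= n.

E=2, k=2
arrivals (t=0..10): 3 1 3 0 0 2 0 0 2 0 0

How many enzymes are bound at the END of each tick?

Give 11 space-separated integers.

Answer: 2 2 2 2 2 2 2 2 2 2 1

Derivation:
t=0: arr=3 -> substrate=1 bound=2 product=0
t=1: arr=1 -> substrate=2 bound=2 product=0
t=2: arr=3 -> substrate=3 bound=2 product=2
t=3: arr=0 -> substrate=3 bound=2 product=2
t=4: arr=0 -> substrate=1 bound=2 product=4
t=5: arr=2 -> substrate=3 bound=2 product=4
t=6: arr=0 -> substrate=1 bound=2 product=6
t=7: arr=0 -> substrate=1 bound=2 product=6
t=8: arr=2 -> substrate=1 bound=2 product=8
t=9: arr=0 -> substrate=1 bound=2 product=8
t=10: arr=0 -> substrate=0 bound=1 product=10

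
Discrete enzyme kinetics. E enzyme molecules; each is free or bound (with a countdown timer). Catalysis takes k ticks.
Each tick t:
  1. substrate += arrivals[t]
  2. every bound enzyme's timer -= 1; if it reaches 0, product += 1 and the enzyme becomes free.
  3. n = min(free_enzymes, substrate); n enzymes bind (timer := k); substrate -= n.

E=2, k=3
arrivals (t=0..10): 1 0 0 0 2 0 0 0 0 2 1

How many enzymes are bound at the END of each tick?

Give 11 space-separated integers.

t=0: arr=1 -> substrate=0 bound=1 product=0
t=1: arr=0 -> substrate=0 bound=1 product=0
t=2: arr=0 -> substrate=0 bound=1 product=0
t=3: arr=0 -> substrate=0 bound=0 product=1
t=4: arr=2 -> substrate=0 bound=2 product=1
t=5: arr=0 -> substrate=0 bound=2 product=1
t=6: arr=0 -> substrate=0 bound=2 product=1
t=7: arr=0 -> substrate=0 bound=0 product=3
t=8: arr=0 -> substrate=0 bound=0 product=3
t=9: arr=2 -> substrate=0 bound=2 product=3
t=10: arr=1 -> substrate=1 bound=2 product=3

Answer: 1 1 1 0 2 2 2 0 0 2 2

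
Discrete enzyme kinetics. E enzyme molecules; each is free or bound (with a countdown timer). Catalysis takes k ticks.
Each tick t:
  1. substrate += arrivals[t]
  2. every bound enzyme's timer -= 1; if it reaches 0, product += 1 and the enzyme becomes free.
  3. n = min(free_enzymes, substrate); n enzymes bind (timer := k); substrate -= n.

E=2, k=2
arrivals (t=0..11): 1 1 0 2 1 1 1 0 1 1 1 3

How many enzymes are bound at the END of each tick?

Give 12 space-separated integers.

t=0: arr=1 -> substrate=0 bound=1 product=0
t=1: arr=1 -> substrate=0 bound=2 product=0
t=2: arr=0 -> substrate=0 bound=1 product=1
t=3: arr=2 -> substrate=0 bound=2 product=2
t=4: arr=1 -> substrate=1 bound=2 product=2
t=5: arr=1 -> substrate=0 bound=2 product=4
t=6: arr=1 -> substrate=1 bound=2 product=4
t=7: arr=0 -> substrate=0 bound=1 product=6
t=8: arr=1 -> substrate=0 bound=2 product=6
t=9: arr=1 -> substrate=0 bound=2 product=7
t=10: arr=1 -> substrate=0 bound=2 product=8
t=11: arr=3 -> substrate=2 bound=2 product=9

Answer: 1 2 1 2 2 2 2 1 2 2 2 2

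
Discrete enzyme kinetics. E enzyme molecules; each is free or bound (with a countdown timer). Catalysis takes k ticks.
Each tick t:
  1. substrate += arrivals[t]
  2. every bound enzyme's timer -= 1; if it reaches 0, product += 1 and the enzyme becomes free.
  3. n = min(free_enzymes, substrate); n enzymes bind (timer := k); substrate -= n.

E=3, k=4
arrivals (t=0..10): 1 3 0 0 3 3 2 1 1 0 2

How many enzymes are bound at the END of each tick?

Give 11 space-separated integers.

Answer: 1 3 3 3 3 3 3 3 3 3 3

Derivation:
t=0: arr=1 -> substrate=0 bound=1 product=0
t=1: arr=3 -> substrate=1 bound=3 product=0
t=2: arr=0 -> substrate=1 bound=3 product=0
t=3: arr=0 -> substrate=1 bound=3 product=0
t=4: arr=3 -> substrate=3 bound=3 product=1
t=5: arr=3 -> substrate=4 bound=3 product=3
t=6: arr=2 -> substrate=6 bound=3 product=3
t=7: arr=1 -> substrate=7 bound=3 product=3
t=8: arr=1 -> substrate=7 bound=3 product=4
t=9: arr=0 -> substrate=5 bound=3 product=6
t=10: arr=2 -> substrate=7 bound=3 product=6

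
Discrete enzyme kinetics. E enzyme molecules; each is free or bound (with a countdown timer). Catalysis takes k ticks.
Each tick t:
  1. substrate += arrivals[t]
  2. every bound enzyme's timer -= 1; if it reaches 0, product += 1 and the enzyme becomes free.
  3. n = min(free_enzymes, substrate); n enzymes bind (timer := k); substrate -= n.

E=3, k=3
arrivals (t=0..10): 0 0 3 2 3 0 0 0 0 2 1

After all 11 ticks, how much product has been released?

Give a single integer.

Answer: 6

Derivation:
t=0: arr=0 -> substrate=0 bound=0 product=0
t=1: arr=0 -> substrate=0 bound=0 product=0
t=2: arr=3 -> substrate=0 bound=3 product=0
t=3: arr=2 -> substrate=2 bound=3 product=0
t=4: arr=3 -> substrate=5 bound=3 product=0
t=5: arr=0 -> substrate=2 bound=3 product=3
t=6: arr=0 -> substrate=2 bound=3 product=3
t=7: arr=0 -> substrate=2 bound=3 product=3
t=8: arr=0 -> substrate=0 bound=2 product=6
t=9: arr=2 -> substrate=1 bound=3 product=6
t=10: arr=1 -> substrate=2 bound=3 product=6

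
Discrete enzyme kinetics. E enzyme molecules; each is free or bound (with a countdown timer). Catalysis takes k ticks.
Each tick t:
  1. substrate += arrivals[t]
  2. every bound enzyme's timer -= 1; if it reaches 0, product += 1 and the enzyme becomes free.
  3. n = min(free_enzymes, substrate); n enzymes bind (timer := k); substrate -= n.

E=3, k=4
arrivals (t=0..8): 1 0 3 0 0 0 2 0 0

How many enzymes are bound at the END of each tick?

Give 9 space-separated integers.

t=0: arr=1 -> substrate=0 bound=1 product=0
t=1: arr=0 -> substrate=0 bound=1 product=0
t=2: arr=3 -> substrate=1 bound=3 product=0
t=3: arr=0 -> substrate=1 bound=3 product=0
t=4: arr=0 -> substrate=0 bound=3 product=1
t=5: arr=0 -> substrate=0 bound=3 product=1
t=6: arr=2 -> substrate=0 bound=3 product=3
t=7: arr=0 -> substrate=0 bound=3 product=3
t=8: arr=0 -> substrate=0 bound=2 product=4

Answer: 1 1 3 3 3 3 3 3 2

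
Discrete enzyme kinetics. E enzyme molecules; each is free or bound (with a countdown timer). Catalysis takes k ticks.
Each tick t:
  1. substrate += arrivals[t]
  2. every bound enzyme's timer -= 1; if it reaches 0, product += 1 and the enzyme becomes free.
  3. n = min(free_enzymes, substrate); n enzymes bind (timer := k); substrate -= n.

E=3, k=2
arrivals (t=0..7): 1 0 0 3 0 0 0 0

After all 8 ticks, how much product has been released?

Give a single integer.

Answer: 4

Derivation:
t=0: arr=1 -> substrate=0 bound=1 product=0
t=1: arr=0 -> substrate=0 bound=1 product=0
t=2: arr=0 -> substrate=0 bound=0 product=1
t=3: arr=3 -> substrate=0 bound=3 product=1
t=4: arr=0 -> substrate=0 bound=3 product=1
t=5: arr=0 -> substrate=0 bound=0 product=4
t=6: arr=0 -> substrate=0 bound=0 product=4
t=7: arr=0 -> substrate=0 bound=0 product=4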